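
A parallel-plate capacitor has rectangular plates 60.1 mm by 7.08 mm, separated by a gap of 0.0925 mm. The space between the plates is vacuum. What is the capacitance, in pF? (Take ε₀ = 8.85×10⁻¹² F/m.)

C ≈ 40.7 pF

A = 60.1 × 7.08 mm² = 4.26×10⁻⁴ m².
C = ε₀A/d = 8.85×10⁻¹² × 4.26×10⁻⁴ / 9.25×10⁻⁵ = 4.07×10⁻¹¹ F.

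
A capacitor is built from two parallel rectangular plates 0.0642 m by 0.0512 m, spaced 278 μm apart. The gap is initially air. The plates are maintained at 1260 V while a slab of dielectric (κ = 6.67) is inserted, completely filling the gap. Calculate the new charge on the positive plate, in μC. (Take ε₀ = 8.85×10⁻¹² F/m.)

Q ≈ 0.879 μC

A = 0.0642 × 0.0512 m² = 3.29×10⁻³ m².
Initially C₁ = ε₀A/d = 8.85×10⁻¹² × 3.29×10⁻³ / 2.78×10⁻⁴ = 1.05×10⁻¹⁰ F.
Q₁ = 1.32×10⁻⁷ C.
Battery connected ⇒ V is held fixed. C₂ = 6.67 C₁ and Q = CV, so Q₂/Q₁ = C₂/C₁ = 6.67.
Q₂ = 6.67 × 1.32×10⁻⁷ = 8.79×10⁻⁷ C.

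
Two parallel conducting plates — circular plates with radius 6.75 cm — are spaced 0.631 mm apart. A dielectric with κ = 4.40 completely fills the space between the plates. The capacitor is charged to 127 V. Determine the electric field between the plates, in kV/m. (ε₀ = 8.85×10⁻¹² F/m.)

E ≈ 201 kV/m

E = V/d = 127 / 6.31×10⁻⁴ = 2.01×10⁵ V/m.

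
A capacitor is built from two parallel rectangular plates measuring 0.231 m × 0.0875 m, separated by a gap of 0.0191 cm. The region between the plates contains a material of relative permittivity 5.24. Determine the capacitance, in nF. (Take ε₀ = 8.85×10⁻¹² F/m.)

4.91 nF

A = 0.231 × 0.0875 m² = 2.02×10⁻² m².
C = κε₀A/d = 5.24 × 8.85×10⁻¹² × 2.02×10⁻² / 1.91×10⁻⁴ = 4.91×10⁻⁹ F.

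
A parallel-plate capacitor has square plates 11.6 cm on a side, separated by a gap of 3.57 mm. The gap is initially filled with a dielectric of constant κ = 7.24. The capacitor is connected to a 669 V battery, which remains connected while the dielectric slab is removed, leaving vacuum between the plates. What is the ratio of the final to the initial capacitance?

C = κε₀A/d scales with κ, so C₂/C₁ = 1/κ = 1/7.24 = 0.138.

C₂/C₁ ≈ 0.138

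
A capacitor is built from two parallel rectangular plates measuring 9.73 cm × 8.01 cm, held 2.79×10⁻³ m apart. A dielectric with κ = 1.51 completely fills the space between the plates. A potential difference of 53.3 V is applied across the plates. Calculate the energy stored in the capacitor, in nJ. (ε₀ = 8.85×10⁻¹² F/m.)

U ≈ 53.0 nJ

A = 9.73 × 8.01 cm² = 7.79×10⁻³ m².
C = κε₀A/d = 1.51 × 8.85×10⁻¹² × 7.79×10⁻³ / 2.79×10⁻³ = 3.73×10⁻¹¹ F.
U = ½CV² = ½ × 3.73×10⁻¹¹ × (53.3)² = 5.30×10⁻⁸ J.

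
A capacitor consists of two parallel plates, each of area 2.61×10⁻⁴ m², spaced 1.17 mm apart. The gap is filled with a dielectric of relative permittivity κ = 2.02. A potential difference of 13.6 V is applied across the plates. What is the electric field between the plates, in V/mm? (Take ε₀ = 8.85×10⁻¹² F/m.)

11.6 V/mm

E = V/d = 13.6 / 1.17×10⁻³ = 1.16×10⁴ V/m.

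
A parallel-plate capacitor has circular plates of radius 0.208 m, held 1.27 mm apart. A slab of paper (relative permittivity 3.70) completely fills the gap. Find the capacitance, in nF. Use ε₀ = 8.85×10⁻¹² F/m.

A = π(0.208 m)² = 0.136 m².
C = κε₀A/d = 3.70 × 8.85×10⁻¹² × 0.136 / 1.27×10⁻³ = 3.50×10⁻⁹ F.

C ≈ 3.50 nF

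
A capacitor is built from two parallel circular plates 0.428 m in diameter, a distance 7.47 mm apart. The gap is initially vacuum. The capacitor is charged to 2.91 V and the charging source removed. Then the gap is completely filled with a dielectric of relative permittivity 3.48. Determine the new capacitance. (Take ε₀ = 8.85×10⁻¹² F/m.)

A = π(0.428/2 m)² = 0.144 m².
Initially C₁ = ε₀A/d = 8.85×10⁻¹² × 0.144 / 7.47×10⁻³ = 1.70×10⁻¹⁰ F.
C = κε₀A/d scales with κ, so C₂/C₁ = κ = 3.48.
C₂ = 3.48 × 1.70×10⁻¹⁰ = 5.93×10⁻¹⁰ F.

C ≈ 0.593 nF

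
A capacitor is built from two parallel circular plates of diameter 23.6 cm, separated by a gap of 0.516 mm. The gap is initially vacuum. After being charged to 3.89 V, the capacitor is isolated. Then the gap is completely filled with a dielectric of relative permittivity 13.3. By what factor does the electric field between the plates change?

E₂/E₁ ≈ 0.0752

Isolated ⇒ Q is held fixed.
V₂ = Q/C₂ = V₁/13.3; E = V/d, so E₂/E₁ = (V₂/V₁)(d₁/d₂) = 0.0752.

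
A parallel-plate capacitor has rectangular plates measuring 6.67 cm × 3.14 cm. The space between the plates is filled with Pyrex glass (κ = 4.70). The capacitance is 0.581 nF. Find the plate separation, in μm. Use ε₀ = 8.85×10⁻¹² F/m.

d ≈ 150 μm

A = 6.67 × 3.14 cm² = 2.09×10⁻³ m².
d = κε₀A/C = 4.70 × 8.85×10⁻¹² × 2.09×10⁻³ / 5.81×10⁻¹⁰ = 1.50×10⁻⁴ m.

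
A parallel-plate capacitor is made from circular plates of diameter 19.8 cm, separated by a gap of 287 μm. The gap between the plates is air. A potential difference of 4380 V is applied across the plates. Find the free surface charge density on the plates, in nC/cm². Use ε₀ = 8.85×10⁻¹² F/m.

A = π(19.8/2 cm)² = 3.08×10⁻² m².
C = ε₀A/d = 8.85×10⁻¹² × 3.08×10⁻² / 2.87×10⁻⁴ = 9.49×10⁻¹⁰ F.
σ = Q/A = CV/A = 9.49×10⁻¹⁰ × 4380 / 3.08×10⁻² = 1.35×10⁻⁴ C/m².

σ ≈ 13.5 nC/cm²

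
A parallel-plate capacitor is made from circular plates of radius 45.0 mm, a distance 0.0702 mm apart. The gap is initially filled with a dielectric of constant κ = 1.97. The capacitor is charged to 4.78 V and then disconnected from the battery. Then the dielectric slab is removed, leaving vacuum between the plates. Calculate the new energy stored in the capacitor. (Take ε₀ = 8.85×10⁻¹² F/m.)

35.6 nJ

A = π(45.0 mm)² = 6.36×10⁻³ m².
Initially C₁ = κε₀A/d = 1.97 × 8.85×10⁻¹² × 6.36×10⁻³ / 7.02×10⁻⁵ = 1.58×10⁻⁹ F.
U₁ = 1.80×10⁻⁸ J.
Isolated ⇒ Q is held fixed. C₂ = 0.508 C₁ and U = Q²/(2C), so U₂/U₁ = C₁/C₂ = 1.97.
U₂ = 1.97 × 1.80×10⁻⁸ = 3.56×10⁻⁸ J.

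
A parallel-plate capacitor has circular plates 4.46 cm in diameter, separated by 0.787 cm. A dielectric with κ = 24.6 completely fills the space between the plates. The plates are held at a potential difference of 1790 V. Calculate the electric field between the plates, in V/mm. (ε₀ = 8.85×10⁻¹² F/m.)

E = V/d = 1790 / 7.87×10⁻³ = 2.27×10⁵ V/m.

E ≈ 227 V/mm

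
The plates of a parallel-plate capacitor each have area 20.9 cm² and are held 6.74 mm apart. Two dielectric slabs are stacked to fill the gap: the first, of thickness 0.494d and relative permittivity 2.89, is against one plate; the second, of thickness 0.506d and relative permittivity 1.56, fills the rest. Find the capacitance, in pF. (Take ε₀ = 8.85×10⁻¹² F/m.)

C ≈ 5.54 pF

A = 20.9 cm² = 2.09×10⁻³ m².
Stacked slabs ⇒ two capacitors in series, each with the full plate area.
C₁ = κ₁ε₀A/d₁ = 2.89 × 8.85×10⁻¹² × 2.09×10⁻³ / 3.33×10⁻³ = 1.61×10⁻¹¹ F.
C₂ = κ₂ε₀A/d₂ = 1.56 × 8.85×10⁻¹² × 2.09×10⁻³ / 3.41×10⁻³ = 8.46×10⁻¹² F.
C = (1/C₁ + 1/C₂)⁻¹ = 5.54×10⁻¹² F.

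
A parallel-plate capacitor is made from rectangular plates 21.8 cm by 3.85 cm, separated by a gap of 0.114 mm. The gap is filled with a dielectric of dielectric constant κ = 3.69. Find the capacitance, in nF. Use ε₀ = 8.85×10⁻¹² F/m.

2.40 nF

A = 21.8 × 3.85 cm² = 8.39×10⁻³ m².
C = κε₀A/d = 3.69 × 8.85×10⁻¹² × 8.39×10⁻³ / 1.14×10⁻⁴ = 2.40×10⁻⁹ F.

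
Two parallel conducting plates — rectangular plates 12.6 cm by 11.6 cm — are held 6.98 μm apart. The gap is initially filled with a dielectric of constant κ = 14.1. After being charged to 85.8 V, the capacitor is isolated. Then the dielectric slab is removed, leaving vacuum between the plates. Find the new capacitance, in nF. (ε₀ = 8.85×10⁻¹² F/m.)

A = 12.6 × 11.6 cm² = 1.46×10⁻² m².
Initially C₁ = κε₀A/d = 14.1 × 8.85×10⁻¹² × 1.46×10⁻² / 6.98×10⁻⁶ = 2.61×10⁻⁷ F.
C = κε₀A/d scales with κ, so C₂/C₁ = 1/κ = 1/14.1 = 0.0709.
C₂ = 0.0709 × 2.61×10⁻⁷ = 1.85×10⁻⁸ F.

18.5 nF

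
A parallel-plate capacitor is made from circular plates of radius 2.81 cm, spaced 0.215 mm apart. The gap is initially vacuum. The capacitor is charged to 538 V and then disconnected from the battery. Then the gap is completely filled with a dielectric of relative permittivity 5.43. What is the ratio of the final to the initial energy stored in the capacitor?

Isolated ⇒ Q is held fixed.
C₂ = 5.43 C₁ and U = Q²/(2C), so U₂/U₁ = C₁/C₂ = 0.184.

U₂/U₁ ≈ 0.184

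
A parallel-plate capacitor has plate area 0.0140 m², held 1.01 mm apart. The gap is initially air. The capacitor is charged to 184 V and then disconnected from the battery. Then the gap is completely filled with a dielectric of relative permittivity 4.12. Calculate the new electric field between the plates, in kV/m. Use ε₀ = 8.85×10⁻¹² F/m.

E ≈ 44.2 kV/m

Initially C₁ = ε₀A/d = 8.85×10⁻¹² × 1.40×10⁻² / 1.01×10⁻³ = 1.23×10⁻¹⁰ F.
E₁ = 1.82×10⁵ V/m.
Isolated ⇒ Q is held fixed. V₂ = Q/C₂ = V₁/4.12; E = V/d, so E₂/E₁ = (V₂/V₁)(d₁/d₂) = 0.243.
E₂ = 0.243 × 1.82×10⁵ = 4.42×10⁴ V/m.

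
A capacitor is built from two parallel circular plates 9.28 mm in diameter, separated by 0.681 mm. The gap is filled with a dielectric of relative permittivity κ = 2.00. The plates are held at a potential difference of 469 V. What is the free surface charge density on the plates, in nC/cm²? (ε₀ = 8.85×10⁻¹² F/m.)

1.22 nC/cm²

A = π(9.28/2 mm)² = 6.76×10⁻⁵ m².
C = κε₀A/d = 2.00 × 8.85×10⁻¹² × 6.76×10⁻⁵ / 6.81×10⁻⁴ = 1.76×10⁻¹² F.
σ = Q/A = CV/A = 1.76×10⁻¹² × 469 / 6.76×10⁻⁵ = 1.22×10⁻⁵ C/m².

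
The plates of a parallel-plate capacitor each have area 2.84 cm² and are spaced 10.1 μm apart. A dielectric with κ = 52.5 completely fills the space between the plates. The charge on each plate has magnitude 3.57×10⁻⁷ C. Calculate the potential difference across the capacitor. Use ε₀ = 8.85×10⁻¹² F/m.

V ≈ 27.3 V

A = 2.84 cm² = 2.84×10⁻⁴ m².
C = κε₀A/d = 52.5 × 8.85×10⁻¹² × 2.84×10⁻⁴ / 1.01×10⁻⁵ = 1.31×10⁻⁸ F.
V = Q/C = 3.57×10⁻⁷ / 1.31×10⁻⁸ = 27.3 V.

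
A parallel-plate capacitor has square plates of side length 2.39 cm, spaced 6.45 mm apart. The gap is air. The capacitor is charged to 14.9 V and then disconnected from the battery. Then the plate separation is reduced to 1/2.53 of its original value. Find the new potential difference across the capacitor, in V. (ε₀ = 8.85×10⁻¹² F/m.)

5.89 V

A = (2.39 cm)² = 5.71×10⁻⁴ m².
Initially C₁ = ε₀A/d = 8.85×10⁻¹² × 5.71×10⁻⁴ / 6.45×10⁻³ = 7.84×10⁻¹³ F.
V₁ = 14.9 V.
Isolated ⇒ Q is held fixed. C₂ = 2.53 C₁ and V = Q/C, so V₂/V₁ = C₁/C₂ = 0.395.
V₂ = 0.395 × 14.9 = 5.89 V.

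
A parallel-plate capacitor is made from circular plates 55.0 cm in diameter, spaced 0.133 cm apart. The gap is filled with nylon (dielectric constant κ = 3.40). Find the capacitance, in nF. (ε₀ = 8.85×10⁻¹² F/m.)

5.38 nF

A = π(55.0/2 cm)² = 0.238 m².
C = κε₀A/d = 3.40 × 8.85×10⁻¹² × 0.238 / 1.33×10⁻³ = 5.38×10⁻⁹ F.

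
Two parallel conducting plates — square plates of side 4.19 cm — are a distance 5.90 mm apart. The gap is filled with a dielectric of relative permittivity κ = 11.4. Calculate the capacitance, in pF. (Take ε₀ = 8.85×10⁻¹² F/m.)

C ≈ 30.0 pF

A = (4.19 cm)² = 1.76×10⁻³ m².
C = κε₀A/d = 11.4 × 8.85×10⁻¹² × 1.76×10⁻³ / 5.90×10⁻³ = 3.00×10⁻¹¹ F.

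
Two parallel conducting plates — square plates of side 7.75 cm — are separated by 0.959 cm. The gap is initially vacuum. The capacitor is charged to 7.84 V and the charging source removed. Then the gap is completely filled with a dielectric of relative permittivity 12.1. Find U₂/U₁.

Isolated ⇒ Q is held fixed.
C₂ = 12.1 C₁ and U = Q²/(2C), so U₂/U₁ = C₁/C₂ = 0.0826.

0.0826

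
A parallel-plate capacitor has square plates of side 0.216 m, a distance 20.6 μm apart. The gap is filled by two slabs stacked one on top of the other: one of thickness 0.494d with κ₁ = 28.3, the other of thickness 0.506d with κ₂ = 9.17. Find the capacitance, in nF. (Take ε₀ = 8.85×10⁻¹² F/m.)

276 nF

A = (0.216 m)² = 4.67×10⁻² m².
Stacked slabs ⇒ two capacitors in series, each with the full plate area.
C₁ = κ₁ε₀A/d₁ = 28.3 × 8.85×10⁻¹² × 4.67×10⁻² / 1.02×10⁻⁵ = 1.15×10⁻⁶ F.
C₂ = κ₂ε₀A/d₂ = 9.17 × 8.85×10⁻¹² × 4.67×10⁻² / 1.04×10⁻⁵ = 3.63×10⁻⁷ F.
C = (1/C₁ + 1/C₂)⁻¹ = 2.76×10⁻⁷ F.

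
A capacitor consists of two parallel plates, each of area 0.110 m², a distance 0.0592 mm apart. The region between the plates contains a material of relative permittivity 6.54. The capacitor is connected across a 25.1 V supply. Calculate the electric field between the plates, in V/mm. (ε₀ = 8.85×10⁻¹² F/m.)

E = V/d = 25.1 / 5.92×10⁻⁵ = 4.24×10⁵ V/m.

424 V/mm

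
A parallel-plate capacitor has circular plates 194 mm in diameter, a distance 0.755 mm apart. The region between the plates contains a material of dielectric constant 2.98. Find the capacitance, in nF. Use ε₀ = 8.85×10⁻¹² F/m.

A = π(194/2 mm)² = 2.96×10⁻² m².
C = κε₀A/d = 2.98 × 8.85×10⁻¹² × 2.96×10⁻² / 7.55×10⁻⁴ = 1.03×10⁻⁹ F.

C ≈ 1.03 nF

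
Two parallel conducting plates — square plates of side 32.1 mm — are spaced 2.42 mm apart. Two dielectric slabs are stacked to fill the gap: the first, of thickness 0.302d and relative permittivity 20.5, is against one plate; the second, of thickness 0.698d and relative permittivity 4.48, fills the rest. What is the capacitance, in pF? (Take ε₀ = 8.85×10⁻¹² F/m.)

C ≈ 22.1 pF

A = (32.1 mm)² = 1.03×10⁻³ m².
Stacked slabs ⇒ two capacitors in series, each with the full plate area.
C₁ = κ₁ε₀A/d₁ = 20.5 × 8.85×10⁻¹² × 1.03×10⁻³ / 7.31×10⁻⁴ = 2.56×10⁻¹⁰ F.
C₂ = κ₂ε₀A/d₂ = 4.48 × 8.85×10⁻¹² × 1.03×10⁻³ / 1.69×10⁻³ = 2.42×10⁻¹¹ F.
C = (1/C₁ + 1/C₂)⁻¹ = 2.21×10⁻¹¹ F.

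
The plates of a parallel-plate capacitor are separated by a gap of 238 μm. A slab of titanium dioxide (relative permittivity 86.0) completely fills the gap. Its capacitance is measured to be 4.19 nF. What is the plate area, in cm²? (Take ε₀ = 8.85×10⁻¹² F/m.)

A = Cd/(κε₀) = 4.19×10⁻⁹ × 2.38×10⁻⁴ / (86.0 × 8.85×10⁻¹²) = 1.31×10⁻³ m².

13.1 cm²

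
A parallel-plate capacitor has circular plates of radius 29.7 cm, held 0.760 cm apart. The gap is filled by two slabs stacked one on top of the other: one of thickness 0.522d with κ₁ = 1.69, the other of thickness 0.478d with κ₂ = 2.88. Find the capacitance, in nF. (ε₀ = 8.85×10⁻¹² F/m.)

0.680 nF

A = π(29.7 cm)² = 0.277 m².
Stacked slabs ⇒ two capacitors in series, each with the full plate area.
C₁ = κ₁ε₀A/d₁ = 1.69 × 8.85×10⁻¹² × 0.277 / 3.97×10⁻³ = 1.04×10⁻⁹ F.
C₂ = κ₂ε₀A/d₂ = 2.88 × 8.85×10⁻¹² × 0.277 / 3.63×10⁻³ = 1.94×10⁻⁹ F.
C = (1/C₁ + 1/C₂)⁻¹ = 6.80×10⁻¹⁰ F.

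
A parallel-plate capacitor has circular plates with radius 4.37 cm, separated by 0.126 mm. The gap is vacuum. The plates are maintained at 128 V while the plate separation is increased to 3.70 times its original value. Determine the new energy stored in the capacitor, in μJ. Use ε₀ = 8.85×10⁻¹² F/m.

0.933 μJ

A = π(4.37 cm)² = 6.00×10⁻³ m².
Initially C₁ = ε₀A/d = 8.85×10⁻¹² × 6.00×10⁻³ / 1.26×10⁻⁴ = 4.21×10⁻¹⁰ F.
U₁ = 3.45×10⁻⁶ J.
Battery connected ⇒ V is held fixed. C₂ = 0.270 C₁ and U = ½CV², so U₂/U₁ = C₂/C₁ = 0.270.
U₂ = 0.270 × 3.45×10⁻⁶ = 9.33×10⁻⁷ J.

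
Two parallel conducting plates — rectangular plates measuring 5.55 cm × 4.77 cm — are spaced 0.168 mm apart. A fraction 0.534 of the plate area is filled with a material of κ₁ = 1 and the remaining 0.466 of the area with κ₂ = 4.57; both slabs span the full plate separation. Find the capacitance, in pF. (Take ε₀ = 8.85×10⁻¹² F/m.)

A = 5.55 × 4.77 cm² = 2.65×10⁻³ m².
Side-by-side slabs ⇒ two capacitors in parallel, each spanning the full gap.
C₁ = κ₁ε₀A₁/d = 1.00 × 8.85×10⁻¹² × 1.41×10⁻³ / 1.68×10⁻⁴ = 7.45×10⁻¹¹ F.
C₂ = κ₂ε₀A₂/d = 4.57 × 8.85×10⁻¹² × 1.23×10⁻³ / 1.68×10⁻⁴ = 2.97×10⁻¹⁰ F.
C = C₁ + C₂ = 3.71×10⁻¹⁰ F.

371 pF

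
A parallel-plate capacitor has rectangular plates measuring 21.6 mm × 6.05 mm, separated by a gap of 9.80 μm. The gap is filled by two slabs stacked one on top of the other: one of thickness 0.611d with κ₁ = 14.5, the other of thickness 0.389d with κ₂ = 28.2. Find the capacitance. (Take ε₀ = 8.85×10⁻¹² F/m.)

A = 21.6 × 6.05 mm² = 1.31×10⁻⁴ m².
Stacked slabs ⇒ two capacitors in series, each with the full plate area.
C₁ = κ₁ε₀A/d₁ = 14.5 × 8.85×10⁻¹² × 1.31×10⁻⁴ / 5.99×10⁻⁶ = 2.80×10⁻⁹ F.
C₂ = κ₂ε₀A/d₂ = 28.2 × 8.85×10⁻¹² × 1.31×10⁻⁴ / 3.81×10⁻⁶ = 8.56×10⁻⁹ F.
C = (1/C₁ + 1/C₂)⁻¹ = 2.11×10⁻⁹ F.

C ≈ 2.11 nF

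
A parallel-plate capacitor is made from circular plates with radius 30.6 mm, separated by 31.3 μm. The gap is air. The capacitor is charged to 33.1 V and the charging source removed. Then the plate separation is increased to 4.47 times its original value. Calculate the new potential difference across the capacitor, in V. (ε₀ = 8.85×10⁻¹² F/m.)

A = π(30.6 mm)² = 2.94×10⁻³ m².
Initially C₁ = ε₀A/d = 8.85×10⁻¹² × 2.94×10⁻³ / 3.13×10⁻⁵ = 8.32×10⁻¹⁰ F.
V₁ = 33.1 V.
Isolated ⇒ Q is held fixed. C₂ = 0.224 C₁ and V = Q/C, so V₂/V₁ = C₁/C₂ = 4.47.
V₂ = 4.47 × 33.1 = 1.48×10² V.

V ≈ 148 V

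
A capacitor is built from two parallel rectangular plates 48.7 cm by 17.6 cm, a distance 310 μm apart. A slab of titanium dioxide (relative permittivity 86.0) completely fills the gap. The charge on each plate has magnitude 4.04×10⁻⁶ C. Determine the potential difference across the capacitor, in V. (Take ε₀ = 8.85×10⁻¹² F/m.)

19.2 V

A = 48.7 × 17.6 cm² = 8.57×10⁻² m².
C = κε₀A/d = 86.0 × 8.85×10⁻¹² × 8.57×10⁻² / 3.10×10⁻⁴ = 2.10×10⁻⁷ F.
V = Q/C = 4.04×10⁻⁶ / 2.10×10⁻⁷ = 19.2 V.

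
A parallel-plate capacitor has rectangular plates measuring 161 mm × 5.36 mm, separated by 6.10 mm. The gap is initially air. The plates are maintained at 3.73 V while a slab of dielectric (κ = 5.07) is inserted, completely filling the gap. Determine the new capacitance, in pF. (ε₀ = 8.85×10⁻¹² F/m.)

A = 161 × 5.36 mm² = 8.63×10⁻⁴ m².
Initially C₁ = ε₀A/d = 8.85×10⁻¹² × 8.63×10⁻⁴ / 6.10×10⁻³ = 1.25×10⁻¹² F.
C = κε₀A/d scales with κ, so C₂/C₁ = κ = 5.07.
C₂ = 5.07 × 1.25×10⁻¹² = 6.35×10⁻¹² F.

C ≈ 6.35 pF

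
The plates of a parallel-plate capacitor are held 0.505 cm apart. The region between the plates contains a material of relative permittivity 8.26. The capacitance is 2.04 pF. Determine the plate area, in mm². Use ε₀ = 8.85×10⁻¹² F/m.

A ≈ 141 mm²

A = Cd/(κε₀) = 2.04×10⁻¹² × 5.05×10⁻³ / (8.26 × 8.85×10⁻¹²) = 1.41×10⁻⁴ m².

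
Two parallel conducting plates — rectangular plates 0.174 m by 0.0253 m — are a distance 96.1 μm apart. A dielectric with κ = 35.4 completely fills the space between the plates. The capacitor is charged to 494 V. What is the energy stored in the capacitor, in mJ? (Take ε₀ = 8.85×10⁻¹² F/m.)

1.75 mJ

A = 0.174 × 0.0253 m² = 4.40×10⁻³ m².
C = κε₀A/d = 35.4 × 8.85×10⁻¹² × 4.40×10⁻³ / 9.61×10⁻⁵ = 1.44×10⁻⁸ F.
U = ½CV² = ½ × 1.44×10⁻⁸ × (494)² = 1.75×10⁻³ J.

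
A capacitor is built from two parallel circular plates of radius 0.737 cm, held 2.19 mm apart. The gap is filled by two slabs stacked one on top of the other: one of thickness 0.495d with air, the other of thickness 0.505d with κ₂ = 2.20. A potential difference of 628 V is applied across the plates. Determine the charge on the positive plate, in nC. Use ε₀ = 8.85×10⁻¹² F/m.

A = π(0.737 cm)² = 1.71×10⁻⁴ m².
Stacked slabs ⇒ two capacitors in series, each with the full plate area.
C₁ = κ₁ε₀A/d₁ = 1.00 × 8.85×10⁻¹² × 1.71×10⁻⁴ / 1.08×10⁻³ = 1.39×10⁻¹² F.
C₂ = κ₂ε₀A/d₂ = 2.20 × 8.85×10⁻¹² × 1.71×10⁻⁴ / 1.11×10⁻³ = 3.00×10⁻¹² F.
C = (1/C₁ + 1/C₂)⁻¹ = 9.52×10⁻¹³ F.
Q = CV = 9.52×10⁻¹³ × 628 = 5.98×10⁻¹⁰ C.

Q ≈ 0.598 nC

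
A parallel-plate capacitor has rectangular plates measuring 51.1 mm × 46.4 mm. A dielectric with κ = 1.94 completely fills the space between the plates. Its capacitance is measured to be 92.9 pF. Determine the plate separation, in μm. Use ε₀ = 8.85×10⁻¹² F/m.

d ≈ 438 μm

A = 51.1 × 46.4 mm² = 2.37×10⁻³ m².
d = κε₀A/C = 1.94 × 8.85×10⁻¹² × 2.37×10⁻³ / 9.29×10⁻¹¹ = 4.38×10⁻⁴ m.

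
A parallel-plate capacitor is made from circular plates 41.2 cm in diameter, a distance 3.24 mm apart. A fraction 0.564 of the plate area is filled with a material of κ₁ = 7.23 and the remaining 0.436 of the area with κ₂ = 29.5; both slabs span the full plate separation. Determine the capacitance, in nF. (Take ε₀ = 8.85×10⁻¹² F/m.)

A = π(41.2/2 cm)² = 0.133 m².
Side-by-side slabs ⇒ two capacitors in parallel, each spanning the full gap.
C₁ = κ₁ε₀A₁/d = 7.23 × 8.85×10⁻¹² × 7.52×10⁻² / 3.24×10⁻³ = 1.48×10⁻⁹ F.
C₂ = κ₂ε₀A₂/d = 29.5 × 8.85×10⁻¹² × 5.81×10⁻² / 3.24×10⁻³ = 4.68×10⁻⁹ F.
C = C₁ + C₂ = 6.17×10⁻⁹ F.

6.17 nF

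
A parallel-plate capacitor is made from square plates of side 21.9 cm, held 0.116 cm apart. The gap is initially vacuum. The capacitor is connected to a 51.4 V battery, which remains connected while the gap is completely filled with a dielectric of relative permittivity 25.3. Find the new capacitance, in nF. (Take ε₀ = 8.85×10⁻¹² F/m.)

A = (21.9 cm)² = 4.80×10⁻² m².
Initially C₁ = ε₀A/d = 8.85×10⁻¹² × 4.80×10⁻² / 1.16×10⁻³ = 3.66×10⁻¹⁰ F.
C = κε₀A/d scales with κ, so C₂/C₁ = κ = 25.3.
C₂ = 25.3 × 3.66×10⁻¹⁰ = 9.26×10⁻⁹ F.

9.26 nF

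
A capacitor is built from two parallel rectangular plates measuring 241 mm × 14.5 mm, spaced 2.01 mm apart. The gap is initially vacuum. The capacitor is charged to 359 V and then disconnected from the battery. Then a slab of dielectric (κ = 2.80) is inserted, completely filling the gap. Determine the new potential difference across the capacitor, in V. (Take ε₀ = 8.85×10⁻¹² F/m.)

A = 241 × 14.5 mm² = 3.49×10⁻³ m².
Initially C₁ = ε₀A/d = 8.85×10⁻¹² × 3.49×10⁻³ / 2.01×10⁻³ = 1.54×10⁻¹¹ F.
V₁ = 3.59×10² V.
Isolated ⇒ Q is held fixed. C₂ = 2.80 C₁ and V = Q/C, so V₂/V₁ = C₁/C₂ = 0.357.
V₂ = 0.357 × 3.59×10² = 1.28×10² V.

128 V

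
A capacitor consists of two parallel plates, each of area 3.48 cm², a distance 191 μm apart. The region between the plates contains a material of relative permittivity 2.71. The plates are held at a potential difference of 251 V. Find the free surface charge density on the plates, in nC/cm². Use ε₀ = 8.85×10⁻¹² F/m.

σ ≈ 3.15 nC/cm²

A = 3.48 cm² = 3.48×10⁻⁴ m².
C = κε₀A/d = 2.71 × 8.85×10⁻¹² × 3.48×10⁻⁴ / 1.91×10⁻⁴ = 4.37×10⁻¹¹ F.
σ = Q/A = CV/A = 4.37×10⁻¹¹ × 251 / 3.48×10⁻⁴ = 3.15×10⁻⁵ C/m².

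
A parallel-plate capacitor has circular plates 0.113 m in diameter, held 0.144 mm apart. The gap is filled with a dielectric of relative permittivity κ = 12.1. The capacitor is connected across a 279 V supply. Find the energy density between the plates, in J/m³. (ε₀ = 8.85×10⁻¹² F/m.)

E = V/d = 279 / 1.44×10⁻⁴ = 1.94×10⁶ V/m.
u = ½κε₀E² = ½ × 12.1 × 8.85×10⁻¹² × (1.94×10⁶)² = 2.01×10² J/m³.

201 J/m³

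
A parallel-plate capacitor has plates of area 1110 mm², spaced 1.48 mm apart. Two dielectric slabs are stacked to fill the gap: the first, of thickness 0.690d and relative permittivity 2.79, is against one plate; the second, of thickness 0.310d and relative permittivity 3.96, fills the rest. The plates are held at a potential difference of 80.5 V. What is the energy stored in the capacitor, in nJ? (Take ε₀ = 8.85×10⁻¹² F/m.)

U ≈ 66.1 nJ

A = 1110 mm² = 1.11×10⁻³ m².
Stacked slabs ⇒ two capacitors in series, each with the full plate area.
C₁ = κ₁ε₀A/d₁ = 2.79 × 8.85×10⁻¹² × 1.11×10⁻³ / 1.02×10⁻³ = 2.68×10⁻¹¹ F.
C₂ = κ₂ε₀A/d₂ = 3.96 × 8.85×10⁻¹² × 1.11×10⁻³ / 4.59×10⁻⁴ = 8.48×10⁻¹¹ F.
C = (1/C₁ + 1/C₂)⁻¹ = 2.04×10⁻¹¹ F.
U = ½CV² = ½ × 2.04×10⁻¹¹ × (80.5)² = 6.61×10⁻⁸ J.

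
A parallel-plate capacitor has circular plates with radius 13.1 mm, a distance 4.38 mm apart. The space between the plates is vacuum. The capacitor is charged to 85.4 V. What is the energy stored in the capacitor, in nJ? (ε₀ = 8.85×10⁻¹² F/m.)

U ≈ 3.97 nJ

A = π(13.1 mm)² = 5.39×10⁻⁴ m².
C = ε₀A/d = 8.85×10⁻¹² × 5.39×10⁻⁴ / 4.38×10⁻³ = 1.09×10⁻¹² F.
U = ½CV² = ½ × 1.09×10⁻¹² × (85.4)² = 3.97×10⁻⁹ J.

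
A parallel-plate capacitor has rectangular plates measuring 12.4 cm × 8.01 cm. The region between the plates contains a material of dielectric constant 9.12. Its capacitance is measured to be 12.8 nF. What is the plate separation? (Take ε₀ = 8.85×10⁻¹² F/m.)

d ≈ 62.6 μm

A = 12.4 × 8.01 cm² = 9.93×10⁻³ m².
d = κε₀A/C = 9.12 × 8.85×10⁻¹² × 9.93×10⁻³ / 1.28×10⁻⁸ = 6.26×10⁻⁵ m.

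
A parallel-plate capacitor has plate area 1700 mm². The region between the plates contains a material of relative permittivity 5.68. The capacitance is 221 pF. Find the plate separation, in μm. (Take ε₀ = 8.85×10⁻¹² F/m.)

A = 1700 mm² = 1.70×10⁻³ m².
d = κε₀A/C = 5.68 × 8.85×10⁻¹² × 1.70×10⁻³ / 2.21×10⁻¹⁰ = 3.87×10⁻⁴ m.

387 μm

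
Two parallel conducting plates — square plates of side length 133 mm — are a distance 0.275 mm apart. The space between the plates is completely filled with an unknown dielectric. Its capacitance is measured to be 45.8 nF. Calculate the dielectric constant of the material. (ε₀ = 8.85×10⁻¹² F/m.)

80.5

A = (133 mm)² = 1.77×10⁻² m².
κ = Cd/(ε₀A) = 4.58×10⁻⁸ × 2.75×10⁻⁴ / (8.85×10⁻¹² × 1.77×10⁻²) = 80.5.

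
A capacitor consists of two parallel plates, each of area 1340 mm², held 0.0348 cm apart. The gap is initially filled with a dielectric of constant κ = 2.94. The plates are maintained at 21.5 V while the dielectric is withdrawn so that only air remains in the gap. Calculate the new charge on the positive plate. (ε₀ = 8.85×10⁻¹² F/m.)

0.733 nC

A = 1340 mm² = 1.34×10⁻³ m².
Initially C₁ = κε₀A/d = 2.94 × 8.85×10⁻¹² × 1.34×10⁻³ / 3.48×10⁻⁴ = 1.00×10⁻¹⁰ F.
Q₁ = 2.15×10⁻⁹ C.
Battery connected ⇒ V is held fixed. C₂ = 0.340 C₁ and Q = CV, so Q₂/Q₁ = C₂/C₁ = 0.340.
Q₂ = 0.340 × 2.15×10⁻⁹ = 7.33×10⁻¹⁰ C.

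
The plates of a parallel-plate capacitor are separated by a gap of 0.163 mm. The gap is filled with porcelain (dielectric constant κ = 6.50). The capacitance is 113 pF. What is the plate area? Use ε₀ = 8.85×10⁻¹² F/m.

3.20 cm²

A = Cd/(κε₀) = 1.13×10⁻¹⁰ × 1.63×10⁻⁴ / (6.50 × 8.85×10⁻¹²) = 3.20×10⁻⁴ m².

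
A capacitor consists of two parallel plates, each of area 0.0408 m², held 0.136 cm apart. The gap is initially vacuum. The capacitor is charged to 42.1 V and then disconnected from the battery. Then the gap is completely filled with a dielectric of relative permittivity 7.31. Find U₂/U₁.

U₂/U₁ ≈ 0.137

Isolated ⇒ Q is held fixed.
C₂ = 7.31 C₁ and U = Q²/(2C), so U₂/U₁ = C₁/C₂ = 0.137.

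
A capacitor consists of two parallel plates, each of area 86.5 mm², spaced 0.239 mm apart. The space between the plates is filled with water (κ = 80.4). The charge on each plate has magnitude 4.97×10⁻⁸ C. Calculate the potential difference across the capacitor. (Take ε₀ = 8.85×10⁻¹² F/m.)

A = 86.5 mm² = 8.65×10⁻⁵ m².
C = κε₀A/d = 80.4 × 8.85×10⁻¹² × 8.65×10⁻⁵ / 2.39×10⁻⁴ = 2.58×10⁻¹⁰ F.
V = Q/C = 4.97×10⁻⁸ / 2.58×10⁻¹⁰ = 1.93×10² V.

193 V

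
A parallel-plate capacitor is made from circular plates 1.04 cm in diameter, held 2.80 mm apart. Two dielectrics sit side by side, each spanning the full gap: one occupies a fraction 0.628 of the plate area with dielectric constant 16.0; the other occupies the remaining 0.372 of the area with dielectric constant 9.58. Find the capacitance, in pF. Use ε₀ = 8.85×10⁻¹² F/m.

3.65 pF

A = π(1.04/2 cm)² = 8.49×10⁻⁵ m².
Side-by-side slabs ⇒ two capacitors in parallel, each spanning the full gap.
C₁ = κ₁ε₀A₁/d = 16.0 × 8.85×10⁻¹² × 5.33×10⁻⁵ / 2.80×10⁻³ = 2.70×10⁻¹² F.
C₂ = κ₂ε₀A₂/d = 9.58 × 8.85×10⁻¹² × 3.16×10⁻⁵ / 2.80×10⁻³ = 9.57×10⁻¹³ F.
C = C₁ + C₂ = 3.65×10⁻¹² F.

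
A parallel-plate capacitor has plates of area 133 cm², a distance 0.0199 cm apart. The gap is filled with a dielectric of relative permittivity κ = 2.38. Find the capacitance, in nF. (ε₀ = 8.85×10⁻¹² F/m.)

A = 133 cm² = 1.33×10⁻² m².
C = κε₀A/d = 2.38 × 8.85×10⁻¹² × 1.33×10⁻² / 1.99×10⁻⁴ = 1.41×10⁻⁹ F.

1.41 nF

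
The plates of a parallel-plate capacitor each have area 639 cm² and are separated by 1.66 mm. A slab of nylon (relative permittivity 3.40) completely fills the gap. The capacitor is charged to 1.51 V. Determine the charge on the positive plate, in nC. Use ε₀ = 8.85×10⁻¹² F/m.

A = 639 cm² = 6.39×10⁻² m².
C = κε₀A/d = 3.40 × 8.85×10⁻¹² × 6.39×10⁻² / 1.66×10⁻³ = 1.16×10⁻⁹ F.
Q = CV = 1.16×10⁻⁹ × 1.51 = 1.75×10⁻⁹ C.

Q ≈ 1.75 nC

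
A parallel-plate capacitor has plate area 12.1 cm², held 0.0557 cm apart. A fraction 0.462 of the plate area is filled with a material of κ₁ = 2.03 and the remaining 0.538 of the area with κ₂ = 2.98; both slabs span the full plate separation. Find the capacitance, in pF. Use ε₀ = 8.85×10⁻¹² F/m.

C ≈ 48.9 pF

A = 12.1 cm² = 1.21×10⁻³ m².
Side-by-side slabs ⇒ two capacitors in parallel, each spanning the full gap.
C₁ = κ₁ε₀A₁/d = 2.03 × 8.85×10⁻¹² × 5.59×10⁻⁴ / 5.57×10⁻⁴ = 1.80×10⁻¹¹ F.
C₂ = κ₂ε₀A₂/d = 2.98 × 8.85×10⁻¹² × 6.51×10⁻⁴ / 5.57×10⁻⁴ = 3.08×10⁻¹¹ F.
C = C₁ + C₂ = 4.89×10⁻¹¹ F.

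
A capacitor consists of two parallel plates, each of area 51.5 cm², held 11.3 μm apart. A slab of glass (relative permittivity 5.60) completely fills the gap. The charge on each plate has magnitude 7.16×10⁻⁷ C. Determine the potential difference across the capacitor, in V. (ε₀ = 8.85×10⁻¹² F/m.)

V ≈ 31.7 V

A = 51.5 cm² = 5.15×10⁻³ m².
C = κε₀A/d = 5.60 × 8.85×10⁻¹² × 5.15×10⁻³ / 1.13×10⁻⁵ = 2.26×10⁻⁸ F.
V = Q/C = 7.16×10⁻⁷ / 2.26×10⁻⁸ = 31.7 V.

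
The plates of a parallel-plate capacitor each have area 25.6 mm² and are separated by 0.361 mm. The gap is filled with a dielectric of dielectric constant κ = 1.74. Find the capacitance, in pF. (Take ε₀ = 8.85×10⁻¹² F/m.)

C ≈ 1.09 pF

A = 25.6 mm² = 2.56×10⁻⁵ m².
C = κε₀A/d = 1.74 × 8.85×10⁻¹² × 2.56×10⁻⁵ / 3.61×10⁻⁴ = 1.09×10⁻¹² F.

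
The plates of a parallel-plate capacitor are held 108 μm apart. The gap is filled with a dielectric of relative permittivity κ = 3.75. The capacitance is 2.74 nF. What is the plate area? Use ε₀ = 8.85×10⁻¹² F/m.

A = Cd/(κε₀) = 2.74×10⁻⁹ × 1.08×10⁻⁴ / (3.75 × 8.85×10⁻¹²) = 8.92×10⁻³ m².

89.2 cm²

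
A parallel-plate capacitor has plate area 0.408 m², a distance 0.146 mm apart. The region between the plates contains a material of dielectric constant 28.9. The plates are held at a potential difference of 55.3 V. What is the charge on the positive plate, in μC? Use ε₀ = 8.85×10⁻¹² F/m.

39.5 μC

C = κε₀A/d = 28.9 × 8.85×10⁻¹² × 0.408 / 1.46×10⁻⁴ = 7.15×10⁻⁷ F.
Q = CV = 7.15×10⁻⁷ × 55.3 = 3.95×10⁻⁵ C.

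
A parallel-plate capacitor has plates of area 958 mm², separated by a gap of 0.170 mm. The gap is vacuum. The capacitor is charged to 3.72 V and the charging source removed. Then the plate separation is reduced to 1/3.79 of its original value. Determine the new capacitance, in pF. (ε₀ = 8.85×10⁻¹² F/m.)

189 pF

A = 958 mm² = 9.58×10⁻⁴ m².
Initially C₁ = ε₀A/d = 8.85×10⁻¹² × 9.58×10⁻⁴ / 1.70×10⁻⁴ = 4.99×10⁻¹¹ F.
C = ε₀A/d scales as 1/d, so C₂/C₁ = d₁/d₂ = 3.79.
C₂ = 3.79 × 4.99×10⁻¹¹ = 1.89×10⁻¹⁰ F.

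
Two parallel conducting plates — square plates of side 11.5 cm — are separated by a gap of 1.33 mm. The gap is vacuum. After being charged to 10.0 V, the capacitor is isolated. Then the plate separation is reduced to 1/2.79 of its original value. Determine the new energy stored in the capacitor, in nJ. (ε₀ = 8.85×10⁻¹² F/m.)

U ≈ 1.58 nJ

A = (11.5 cm)² = 1.32×10⁻² m².
Initially C₁ = ε₀A/d = 8.85×10⁻¹² × 1.32×10⁻² / 1.33×10⁻³ = 8.80×10⁻¹¹ F.
U₁ = 4.40×10⁻⁹ J.
Isolated ⇒ Q is held fixed. C₂ = 2.79 C₁ and U = Q²/(2C), so U₂/U₁ = C₁/C₂ = 0.358.
U₂ = 0.358 × 4.40×10⁻⁹ = 1.58×10⁻⁹ J.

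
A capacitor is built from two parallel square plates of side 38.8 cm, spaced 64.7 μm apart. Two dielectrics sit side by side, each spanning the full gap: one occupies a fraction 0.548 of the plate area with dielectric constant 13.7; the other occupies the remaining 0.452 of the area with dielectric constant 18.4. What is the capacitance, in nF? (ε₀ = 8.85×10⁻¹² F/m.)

A = (38.8 cm)² = 0.151 m².
Side-by-side slabs ⇒ two capacitors in parallel, each spanning the full gap.
C₁ = κ₁ε₀A₁/d = 13.7 × 8.85×10⁻¹² × 8.25×10⁻² / 6.47×10⁻⁵ = 1.55×10⁻⁷ F.
C₂ = κ₂ε₀A₂/d = 18.4 × 8.85×10⁻¹² × 6.80×10⁻² / 6.47×10⁻⁵ = 1.71×10⁻⁷ F.
C = C₁ + C₂ = 3.26×10⁻⁷ F.

326 nF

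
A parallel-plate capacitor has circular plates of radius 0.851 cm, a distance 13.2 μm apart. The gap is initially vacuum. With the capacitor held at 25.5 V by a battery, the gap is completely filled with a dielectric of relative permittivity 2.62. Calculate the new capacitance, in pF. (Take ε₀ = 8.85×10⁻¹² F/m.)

C ≈ 400 pF

A = π(0.851 cm)² = 2.28×10⁻⁴ m².
Initially C₁ = ε₀A/d = 8.85×10⁻¹² × 2.28×10⁻⁴ / 1.32×10⁻⁵ = 1.53×10⁻¹⁰ F.
C = κε₀A/d scales with κ, so C₂/C₁ = κ = 2.62.
C₂ = 2.62 × 1.53×10⁻¹⁰ = 4.00×10⁻¹⁰ F.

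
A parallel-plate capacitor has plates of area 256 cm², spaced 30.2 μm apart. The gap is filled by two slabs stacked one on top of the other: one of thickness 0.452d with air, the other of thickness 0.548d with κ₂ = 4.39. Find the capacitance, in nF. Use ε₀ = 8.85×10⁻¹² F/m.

C ≈ 13.0 nF

A = 256 cm² = 2.56×10⁻² m².
Stacked slabs ⇒ two capacitors in series, each with the full plate area.
C₁ = κ₁ε₀A/d₁ = 1.00 × 8.85×10⁻¹² × 2.56×10⁻² / 1.37×10⁻⁵ = 1.66×10⁻⁸ F.
C₂ = κ₂ε₀A/d₂ = 4.39 × 8.85×10⁻¹² × 2.56×10⁻² / 1.65×10⁻⁵ = 6.01×10⁻⁸ F.
C = (1/C₁ + 1/C₂)⁻¹ = 1.30×10⁻⁸ F.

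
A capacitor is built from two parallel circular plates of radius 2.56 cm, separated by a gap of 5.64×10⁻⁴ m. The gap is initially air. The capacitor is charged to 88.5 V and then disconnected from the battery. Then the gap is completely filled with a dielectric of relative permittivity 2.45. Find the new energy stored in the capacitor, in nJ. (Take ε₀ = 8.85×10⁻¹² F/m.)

U ≈ 51.6 nJ

A = π(2.56 cm)² = 2.06×10⁻³ m².
Initially C₁ = ε₀A/d = 8.85×10⁻¹² × 2.06×10⁻³ / 5.64×10⁻⁴ = 3.23×10⁻¹¹ F.
U₁ = 1.27×10⁻⁷ J.
Isolated ⇒ Q is held fixed. C₂ = 2.45 C₁ and U = Q²/(2C), so U₂/U₁ = C₁/C₂ = 0.408.
U₂ = 0.408 × 1.27×10⁻⁷ = 5.16×10⁻⁸ J.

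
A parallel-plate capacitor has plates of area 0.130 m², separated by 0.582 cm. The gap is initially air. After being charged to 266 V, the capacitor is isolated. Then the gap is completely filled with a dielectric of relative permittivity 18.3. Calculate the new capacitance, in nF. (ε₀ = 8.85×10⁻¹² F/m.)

Initially C₁ = ε₀A/d = 8.85×10⁻¹² × 0.130 / 5.82×10⁻³ = 1.98×10⁻¹⁰ F.
C = κε₀A/d scales with κ, so C₂/C₁ = κ = 18.3.
C₂ = 18.3 × 1.98×10⁻¹⁰ = 3.62×10⁻⁹ F.

C ≈ 3.62 nF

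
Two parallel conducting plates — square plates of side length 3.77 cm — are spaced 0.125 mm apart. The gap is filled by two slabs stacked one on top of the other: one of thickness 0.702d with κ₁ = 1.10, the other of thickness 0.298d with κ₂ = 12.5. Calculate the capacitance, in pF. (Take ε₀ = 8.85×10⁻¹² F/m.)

152 pF

A = (3.77 cm)² = 1.42×10⁻³ m².
Stacked slabs ⇒ two capacitors in series, each with the full plate area.
C₁ = κ₁ε₀A/d₁ = 1.10 × 8.85×10⁻¹² × 1.42×10⁻³ / 8.77×10⁻⁵ = 1.58×10⁻¹⁰ F.
C₂ = κ₂ε₀A/d₂ = 12.5 × 8.85×10⁻¹² × 1.42×10⁻³ / 3.73×10⁻⁵ = 4.22×10⁻⁹ F.
C = (1/C₁ + 1/C₂)⁻¹ = 1.52×10⁻¹⁰ F.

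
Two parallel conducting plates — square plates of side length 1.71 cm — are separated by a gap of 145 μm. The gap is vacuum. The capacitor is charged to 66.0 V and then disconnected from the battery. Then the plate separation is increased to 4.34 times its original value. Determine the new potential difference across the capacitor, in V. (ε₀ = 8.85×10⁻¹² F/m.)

A = (1.71 cm)² = 2.92×10⁻⁴ m².
Initially C₁ = ε₀A/d = 8.85×10⁻¹² × 2.92×10⁻⁴ / 1.45×10⁻⁴ = 1.78×10⁻¹¹ F.
V₁ = 66.0 V.
Isolated ⇒ Q is held fixed. C₂ = 0.230 C₁ and V = Q/C, so V₂/V₁ = C₁/C₂ = 4.34.
V₂ = 4.34 × 66.0 = 2.86×10² V.

286 V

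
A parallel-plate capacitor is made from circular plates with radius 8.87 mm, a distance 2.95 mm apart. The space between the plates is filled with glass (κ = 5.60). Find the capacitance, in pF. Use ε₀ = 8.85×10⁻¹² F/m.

A = π(8.87 mm)² = 2.47×10⁻⁴ m².
C = κε₀A/d = 5.60 × 8.85×10⁻¹² × 2.47×10⁻⁴ / 2.95×10⁻³ = 4.15×10⁻¹² F.

4.15 pF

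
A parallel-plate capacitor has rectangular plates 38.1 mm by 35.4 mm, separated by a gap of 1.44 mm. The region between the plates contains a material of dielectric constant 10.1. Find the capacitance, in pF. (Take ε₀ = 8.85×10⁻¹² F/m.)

83.7 pF

A = 38.1 × 35.4 mm² = 1.35×10⁻³ m².
C = κε₀A/d = 10.1 × 8.85×10⁻¹² × 1.35×10⁻³ / 1.44×10⁻³ = 8.37×10⁻¹¹ F.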